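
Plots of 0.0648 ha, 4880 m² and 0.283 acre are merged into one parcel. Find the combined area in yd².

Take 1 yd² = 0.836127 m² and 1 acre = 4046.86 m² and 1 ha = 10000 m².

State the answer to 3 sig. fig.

0.0648 ha × 10000 = 648 m²
4880 m² (already m²)
0.283 acre × 4046.86 = 1145.26 m²
Total: 648 + 4880 + 1145.26 = 6673.26 m²
In yd²: 6673.26 / 0.836127 = 7981.16 yd²

7980 yd²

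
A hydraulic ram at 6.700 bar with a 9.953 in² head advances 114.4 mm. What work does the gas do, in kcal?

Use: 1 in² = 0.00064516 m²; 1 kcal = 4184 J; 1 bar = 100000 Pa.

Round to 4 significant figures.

0.1176 kcal

6.700 bar → 670000 Pa
9.953 in² → 0.00642128 m²
F = P × A = 670000 × 0.00642128 = 4302.26 N
114.4 mm → 0.1144 m
W = F × d = 4302.26 × 0.1144 = 492.179 J
In kcal: 492.179 / 4184 = 0.117634 kcal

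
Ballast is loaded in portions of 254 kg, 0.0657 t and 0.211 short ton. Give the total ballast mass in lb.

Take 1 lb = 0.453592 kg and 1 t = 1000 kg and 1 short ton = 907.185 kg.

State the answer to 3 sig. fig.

254 kg (already kg)
0.0657 t × 1000 = 65.7 kg
0.211 short ton × 907.185 = 191.416 kg
Combined: 254 + 65.7 + 191.416 = 511.116 kg
In lb: 511.116 / 0.453592 = 1126.82 lb

1130 lb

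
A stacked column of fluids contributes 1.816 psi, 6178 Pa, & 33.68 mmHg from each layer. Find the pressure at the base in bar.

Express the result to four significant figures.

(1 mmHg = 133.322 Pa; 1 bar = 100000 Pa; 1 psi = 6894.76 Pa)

0.2319 bar

1.816 psi × 6894.76 = 12520.9 Pa
6178 Pa (already Pa)
33.68 mmHg × 133.322 = 4490.28 Pa
Total: 12520.9 + 6178 + 4490.28 = 23189.2 Pa
In bar: 23189.2 / 100000 = 0.231892 bar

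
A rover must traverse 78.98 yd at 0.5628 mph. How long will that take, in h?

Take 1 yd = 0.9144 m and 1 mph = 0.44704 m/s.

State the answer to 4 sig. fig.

78.98 yd × 0.9144 = 72.2193 m
0.5628 mph × 0.44704 = 0.251594 m/s
t = d / v = 72.2193 m / 0.251594 m/s = 287.047 s
287.047 s ÷ (3600 s/h) = 0.0797353 h

0.07974 h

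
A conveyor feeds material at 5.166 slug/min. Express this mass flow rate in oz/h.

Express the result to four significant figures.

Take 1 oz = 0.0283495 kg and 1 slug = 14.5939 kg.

5.166 slug/min × 14.5939 kg/slug ÷ 60 s/min = 1.25653 kg/s
1.25653 kg/s ÷ 0.0283495 kg/oz × 3600 s/h = 159562 oz/h

1.596×10⁵ oz/h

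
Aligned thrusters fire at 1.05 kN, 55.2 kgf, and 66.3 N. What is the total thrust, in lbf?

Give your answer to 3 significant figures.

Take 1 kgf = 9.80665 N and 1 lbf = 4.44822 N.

373 lbf

1.05 kN × 1000 → 1050 N
55.2 kgf × 9.80665 → 541.327 N
66.3 N (already N)
Total: 1050 + 541.327 + 66.3 = 1657.63 N
In lbf: 1657.63 / 4.44822 = 372.65 lbf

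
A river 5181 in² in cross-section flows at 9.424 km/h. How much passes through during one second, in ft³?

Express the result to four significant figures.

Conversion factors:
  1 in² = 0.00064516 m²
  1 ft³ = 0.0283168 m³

9.424 km/h × (1/3.6) = 2.61778 m/s
5181 in² × 0.00064516 = 3.34257 m²
V = v × A × t = 2.61778 m/s × 3.34257 m² × 1 s = 8.75011 m³
8.75011 m³ ÷ (0.0283168 m³/ft³) = 309.008 ft³

309.0 ft³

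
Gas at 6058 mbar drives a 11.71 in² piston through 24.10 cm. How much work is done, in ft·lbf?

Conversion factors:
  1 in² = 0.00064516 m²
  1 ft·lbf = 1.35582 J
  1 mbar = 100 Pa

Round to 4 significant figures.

6058 mbar → 605800 Pa
11.71 in² → 0.00755482 m²
F = P × A = 605800 × 0.00755482 = 4576.71 N
24.10 cm → 0.241 m
W = F × d = 4576.71 × 0.241 = 1102.99 J
In ft·lbf: 1102.99 / 1.35582 = 813.522 ft·lbf

813.5 ft·lbf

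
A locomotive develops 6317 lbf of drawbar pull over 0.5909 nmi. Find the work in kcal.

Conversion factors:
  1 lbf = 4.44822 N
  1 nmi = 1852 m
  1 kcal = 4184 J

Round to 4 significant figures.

6317 lbf × 4.44822 = 28099.4 N
0.5909 nmi × 1852 = 1094.35 m
W = F × d = 28099.4 N × 1094.35 m = 3.07506×10⁷ J
3.07506×10⁷ J ÷ (4184 J/kcal) = 7349.57 kcal

7350 kcal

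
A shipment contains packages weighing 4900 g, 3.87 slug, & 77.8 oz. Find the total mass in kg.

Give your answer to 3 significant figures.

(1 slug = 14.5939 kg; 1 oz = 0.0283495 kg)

63.6 kg

4900 g × 0.001 = 4.9 kg
3.87 slug × 14.5939 = 56.4784 kg
77.8 oz × 0.0283495 = 2.20559 kg
Sum: 4.9 + 56.4784 + 2.20559 = 63.584 kg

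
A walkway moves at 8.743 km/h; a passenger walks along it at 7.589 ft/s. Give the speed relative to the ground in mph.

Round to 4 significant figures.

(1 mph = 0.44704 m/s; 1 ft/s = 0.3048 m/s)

10.61 mph

8.743 km/h × (1/3.6) = 2.42861 m/s
7.589 ft/s × 0.3048 = 2.31313 m/s
Sum: 2.42861 + 2.31313 = 4.74174 m/s
In mph: 4.74174 / 0.44704 = 10.607 mph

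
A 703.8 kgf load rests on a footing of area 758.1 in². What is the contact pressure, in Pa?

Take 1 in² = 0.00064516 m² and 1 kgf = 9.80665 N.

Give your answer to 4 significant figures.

1.411×10⁴ Pa

703.8 kgf × 9.80665 → 6901.92 N
758.1 in² × 0.00064516 → 0.489096 m²
P = F / A = 6901.92 N / 0.489096 m² = 14111.6 Pa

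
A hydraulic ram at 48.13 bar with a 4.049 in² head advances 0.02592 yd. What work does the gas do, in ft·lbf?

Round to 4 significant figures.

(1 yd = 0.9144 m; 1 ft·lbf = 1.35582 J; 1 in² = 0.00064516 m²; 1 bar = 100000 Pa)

219.8 ft·lbf

48.13 bar → 4.813×10⁶ Pa
4.049 in² → 0.00261225 m²
F = P × A = 4.813×10⁶ × 0.00261225 = 12572.8 N
0.02592 yd → 0.0237012 m
W = F × d = 12572.8 × 0.0237012 = 297.99 J
In ft·lbf: 297.99 / 1.35582 = 219.786 ft·lbf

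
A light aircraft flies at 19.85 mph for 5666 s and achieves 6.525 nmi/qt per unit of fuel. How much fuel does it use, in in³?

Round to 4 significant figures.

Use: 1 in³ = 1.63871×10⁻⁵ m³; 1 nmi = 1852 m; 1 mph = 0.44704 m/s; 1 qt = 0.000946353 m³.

19.85 mph → 8.87374 m/s
d = v × t = 8.87374 × 5666 = 50278.6 m
6.525 nmi/qt → 1.27693×10⁷ m/m³
V = d / (distance per unit fuel) = 50278.6 / 1.27693×10⁷ = 0.00393746 m³
In in³: 0.00393746 / 1.63871×10⁻⁵ = 240.278 in³

240.3 in³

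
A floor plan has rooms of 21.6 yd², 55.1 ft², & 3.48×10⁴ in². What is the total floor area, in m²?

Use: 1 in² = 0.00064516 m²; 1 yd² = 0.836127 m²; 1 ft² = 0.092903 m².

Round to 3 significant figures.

45.6 m²

21.6 yd² × 0.836127 → 18.0603 m²
55.1 ft² × 0.092903 → 5.11896 m²
3.48×10⁴ in² × 0.00064516 → 22.4516 m²
Total: 18.0603 + 5.11896 + 22.4516 = 45.6309 m²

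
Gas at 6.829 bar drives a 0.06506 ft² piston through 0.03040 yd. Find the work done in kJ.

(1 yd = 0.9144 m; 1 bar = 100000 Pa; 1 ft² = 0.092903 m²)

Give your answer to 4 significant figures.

6.829 bar → 682900 Pa
0.06506 ft² → 0.00604427 m²
F = P × A = 682900 × 0.00604427 = 4127.63 N
0.03040 yd → 0.0277978 m
W = F × d = 4127.63 × 0.0277978 = 114.739 J
In kJ: 114.739 / 1000 = 0.114739 kJ

0.1147 kJ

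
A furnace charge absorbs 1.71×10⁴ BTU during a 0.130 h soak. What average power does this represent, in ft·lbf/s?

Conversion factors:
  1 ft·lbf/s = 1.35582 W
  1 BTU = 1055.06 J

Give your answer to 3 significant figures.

1.71×10⁴ BTU × 1055.06 = 1.80415×10⁷ J
0.130 h × 3600 = 468 s
P = E / t = 1.80415×10⁷ J / 468 s = 38550.2 W
38550.2 W ÷ (1.35582 W/ft·lbf/s) = 28433.1 ft·lbf/s

2.84×10⁴ ft·lbf/s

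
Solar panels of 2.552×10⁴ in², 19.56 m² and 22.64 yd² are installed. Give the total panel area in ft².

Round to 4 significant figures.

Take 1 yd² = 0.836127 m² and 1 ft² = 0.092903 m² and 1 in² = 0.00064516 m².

591.5 ft²

2.552×10⁴ in² × 0.00064516 = 16.4645 m²
19.56 m² (already m²)
22.64 yd² × 0.836127 = 18.9299 m²
Combined: 16.4645 + 19.56 + 18.9299 = 54.9544 m²
In ft²: 54.9544 / 0.092903 = 591.524 ft²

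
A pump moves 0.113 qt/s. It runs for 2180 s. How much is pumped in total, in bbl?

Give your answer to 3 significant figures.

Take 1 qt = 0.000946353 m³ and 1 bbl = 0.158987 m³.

1.47 bbl

0.113 qt/s → 1.06938×10⁻⁴ m³/s
V = Q × t = 1.06938×10⁻⁴ × 2180 = 0.233125 m³
In bbl: 0.233125 / 0.158987 = 1.46631 bbl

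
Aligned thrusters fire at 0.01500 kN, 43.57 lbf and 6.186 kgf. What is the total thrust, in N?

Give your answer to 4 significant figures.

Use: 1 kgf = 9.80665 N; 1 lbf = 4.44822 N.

0.01500 kN × 1000 → 15 N
43.57 lbf × 4.44822 → 193.809 N
6.186 kgf × 9.80665 → 60.6639 N
Combined: 15 + 193.809 + 60.6639 = 269.473 N

269.5 N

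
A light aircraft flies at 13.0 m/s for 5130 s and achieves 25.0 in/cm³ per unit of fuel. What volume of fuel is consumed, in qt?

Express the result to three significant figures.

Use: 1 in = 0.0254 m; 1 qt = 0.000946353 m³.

111 qt

d = v × t = 13 × 5130 = 66690 m
25.0 in/cm³ → 635000 m/m³
V = d / (distance per unit fuel) = 66690 / 635000 = 0.105024 m³
In qt: 0.105024 / 0.000946353 = 110.978 qt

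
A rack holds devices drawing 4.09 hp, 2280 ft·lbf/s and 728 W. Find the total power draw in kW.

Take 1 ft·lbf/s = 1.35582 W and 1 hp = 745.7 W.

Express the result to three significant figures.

4.09 hp × 745.7 = 3049.91 W
2280 ft·lbf/s × 1.35582 = 3091.27 W
728 W (already W)
Sum: 3049.91 + 3091.27 + 728 = 6869.18 W
In kW: 6869.18 / 1000 = 6.86918 kW

6.87 kW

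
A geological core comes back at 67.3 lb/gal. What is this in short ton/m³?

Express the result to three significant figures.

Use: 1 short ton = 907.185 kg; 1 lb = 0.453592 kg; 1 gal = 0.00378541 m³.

8.89 short ton/m³

67.3 lb/gal × 0.453592 kg/lb ÷ 0.00378541 m³/gal = 8064.32 kg/m³
8064.32 kg/m³ ÷ 907.185 kg/short ton = 8.88939 short ton/m³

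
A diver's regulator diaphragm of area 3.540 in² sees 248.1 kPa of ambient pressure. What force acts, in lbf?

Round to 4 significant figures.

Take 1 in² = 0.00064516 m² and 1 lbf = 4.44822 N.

248.1 kPa × 1000 → 248100 Pa
3.540 in² × 0.00064516 → 0.00228387 m²
F = P × A = 248100 Pa × 0.00228387 m² = 566.628 N
566.628 N ÷ (4.44822 N/lbf) = 127.383 lbf

127.4 lbf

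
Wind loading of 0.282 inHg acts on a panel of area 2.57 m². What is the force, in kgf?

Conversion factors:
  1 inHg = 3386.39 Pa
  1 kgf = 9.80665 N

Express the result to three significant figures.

0.282 inHg × 3386.39 = 954.962 Pa
F = P × A = 954.962 Pa × 2.57 m² = 2454.25 N
2454.25 N ÷ (9.80665 N/kgf) = 250.264 kgf

250 kgf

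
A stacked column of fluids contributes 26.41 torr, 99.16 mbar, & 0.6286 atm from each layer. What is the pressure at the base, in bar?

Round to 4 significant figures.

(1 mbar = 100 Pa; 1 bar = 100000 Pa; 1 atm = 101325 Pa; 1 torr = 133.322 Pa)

0.7713 bar

26.41 torr × 133.322 = 3521.03 Pa
99.16 mbar × 100 = 9916 Pa
0.6286 atm × 101325 = 63692.9 Pa
Combined: 3521.03 + 9916 + 63692.9 = 77129.9 Pa
In bar: 77129.9 / 100000 = 0.771299 bar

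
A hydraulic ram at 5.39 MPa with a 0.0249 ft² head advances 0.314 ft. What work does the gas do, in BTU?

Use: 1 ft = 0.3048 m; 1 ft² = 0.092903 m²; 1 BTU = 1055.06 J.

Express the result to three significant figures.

5.39 MPa → 5.39×10⁶ Pa
0.0249 ft² → 0.00231328 m²
F = P × A = 5.39×10⁶ × 0.00231328 = 12468.6 N
0.314 ft → 0.0957072 m
W = F × d = 12468.6 × 0.0957072 = 1193.33 J
In BTU: 1193.33 / 1055.06 = 1.13105 BTU

1.13 BTU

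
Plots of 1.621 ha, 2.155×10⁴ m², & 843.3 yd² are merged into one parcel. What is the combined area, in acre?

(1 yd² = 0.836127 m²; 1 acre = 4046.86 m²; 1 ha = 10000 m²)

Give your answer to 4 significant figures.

9.505 acre

1.621 ha × 10000 = 16210 m²
2.155×10⁴ m² (already m²)
843.3 yd² × 0.836127 = 705.106 m²
Total: 16210 + 21550 + 705.106 = 38465.1 m²
In acre: 38465.1 / 4046.86 = 9.50492 acre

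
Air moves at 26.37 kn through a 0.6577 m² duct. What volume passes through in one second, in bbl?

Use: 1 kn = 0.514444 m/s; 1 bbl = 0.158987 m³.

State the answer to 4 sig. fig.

26.37 kn × 0.514444 = 13.5659 m/s
V = v × A × t = 13.5659 m/s × 0.6577 m² × 1 s = 8.92229 m³
8.92229 m³ ÷ (0.158987 m³/bbl) = 56.1196 bbl

56.12 bbl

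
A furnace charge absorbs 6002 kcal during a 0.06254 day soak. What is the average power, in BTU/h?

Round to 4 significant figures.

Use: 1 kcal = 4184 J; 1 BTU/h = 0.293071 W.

1.586×10⁴ BTU/h

6002 kcal × 4184 → 2.51124×10⁷ J
0.06254 day × 86400 → 5403.46 s
P = E / t = 2.51124×10⁷ J / 5403.46 s = 4647.47 W
4647.47 W ÷ (0.293071 W/BTU/h) = 15857.8 BTU/h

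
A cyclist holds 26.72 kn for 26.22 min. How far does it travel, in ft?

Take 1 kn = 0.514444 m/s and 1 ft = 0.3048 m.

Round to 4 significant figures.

26.72 kn × 0.514444 = 13.7459 m/s
26.22 min × 60 = 1573.2 s
d = v × t = 13.7459 m/s × 1573.2 s = 21625 m
21625 m ÷ (0.3048 m/ft) = 70948.2 ft

7.095×10⁴ ft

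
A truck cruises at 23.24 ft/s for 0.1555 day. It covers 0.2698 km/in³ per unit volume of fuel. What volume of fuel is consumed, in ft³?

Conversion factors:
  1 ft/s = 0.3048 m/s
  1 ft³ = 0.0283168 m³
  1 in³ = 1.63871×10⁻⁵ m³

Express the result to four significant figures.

0.2041 ft³

23.24 ft/s → 7.08355 m/s
0.1555 day → 13435.2 s
d = v × t = 7.08355 × 13435.2 = 95168.9 m
0.2698 km/in³ → 1.64642×10⁷ m/m³
V = d / (distance per unit fuel) = 95168.9 / 1.64642×10⁷ = 0.00578035 m³
In ft³: 0.00578035 / 0.0283168 = 0.204131 ft³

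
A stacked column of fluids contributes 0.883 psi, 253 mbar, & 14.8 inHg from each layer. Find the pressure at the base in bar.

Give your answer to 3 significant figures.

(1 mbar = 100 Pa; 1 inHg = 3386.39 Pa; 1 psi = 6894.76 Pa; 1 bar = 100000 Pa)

0.883 psi × 6894.76 = 6088.07 Pa
253 mbar × 100 = 25300 Pa
14.8 inHg × 3386.39 = 50118.6 Pa
Total: 6088.07 + 25300 + 50118.6 = 81506.7 Pa
In bar: 81506.7 / 100000 = 0.815067 bar

0.815 bar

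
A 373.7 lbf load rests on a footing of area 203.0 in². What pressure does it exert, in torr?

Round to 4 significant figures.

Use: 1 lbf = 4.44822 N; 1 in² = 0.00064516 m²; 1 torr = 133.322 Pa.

373.7 lbf × 4.44822 → 1662.3 N
203.0 in² × 0.00064516 → 0.130967 m²
P = F / A = 1662.3 N / 0.130967 m² = 12692.5 Pa
12692.5 Pa ÷ (133.322 Pa/torr) = 95.2018 torr

95.20 torr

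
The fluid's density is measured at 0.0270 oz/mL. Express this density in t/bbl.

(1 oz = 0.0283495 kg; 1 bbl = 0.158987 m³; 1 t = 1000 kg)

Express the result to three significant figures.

0.0270 oz/mL × 0.0283495 kg/oz ÷ 10⁻⁶ m³/mL = 765.436 kg/m³
765.436 kg/m³ ÷ 1000 kg/t × 0.158987 m³/bbl = 0.121694 t/bbl

0.122 t/bbl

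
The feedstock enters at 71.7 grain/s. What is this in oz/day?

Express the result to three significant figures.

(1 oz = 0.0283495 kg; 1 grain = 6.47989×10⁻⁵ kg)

1.42×10⁴ oz/day

71.7 grain/s × 6.47989×10⁻⁵ kg/grain = 0.00464608 kg/s
0.00464608 kg/s ÷ 0.0283495 kg/oz × 86400 s/day = 14159.7 oz/day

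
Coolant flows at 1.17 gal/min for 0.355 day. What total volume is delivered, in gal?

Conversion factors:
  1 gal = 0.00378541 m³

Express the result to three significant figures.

598 gal

1.17 gal/min → 7.38155×10⁻⁵ m³/s
0.355 day → 30672 s
V = Q × t = 7.38155×10⁻⁵ × 30672 = 2.26407 m³
In gal: 2.26407 / 0.00378541 = 598.104 gal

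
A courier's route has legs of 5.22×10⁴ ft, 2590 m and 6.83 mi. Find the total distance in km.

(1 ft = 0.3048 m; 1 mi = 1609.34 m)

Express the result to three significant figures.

5.22×10⁴ ft × 0.3048 → 15910.6 m
2590 m (already m)
6.83 mi × 1609.34 → 10991.8 m
Total: 15910.6 + 2590 + 10991.8 = 29492.4 m
In km: 29492.4 / 1000 = 29.4924 km

29.5 km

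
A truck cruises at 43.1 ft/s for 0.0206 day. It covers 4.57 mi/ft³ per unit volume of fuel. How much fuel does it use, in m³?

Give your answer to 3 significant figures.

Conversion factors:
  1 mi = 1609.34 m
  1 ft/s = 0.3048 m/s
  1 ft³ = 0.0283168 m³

0.0900 m³

43.1 ft/s → 13.1369 m/s
0.0206 day → 1779.84 s
d = v × t = 13.1369 × 1779.84 = 23381.6 m
4.57 mi/ft³ → 259729 m/m³
V = d / (distance per unit fuel) = 23381.6 / 259729 = 0.0900231 m³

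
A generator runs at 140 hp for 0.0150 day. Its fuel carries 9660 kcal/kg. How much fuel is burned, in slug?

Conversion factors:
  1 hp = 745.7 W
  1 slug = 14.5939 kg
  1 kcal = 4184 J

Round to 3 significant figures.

0.229 slug

140 hp → 104398 W
0.0150 day → 1296 s
E = P × t = 104398 × 1296 = 1.353×10⁸ J
9660 kcal/kg → 4.04174×10⁷ J/kg
m = E / e_s = 1.353×10⁸ / 4.04174×10⁷ = 3.34757 kg
In slug: 3.34757 / 14.5939 = 0.229381 slug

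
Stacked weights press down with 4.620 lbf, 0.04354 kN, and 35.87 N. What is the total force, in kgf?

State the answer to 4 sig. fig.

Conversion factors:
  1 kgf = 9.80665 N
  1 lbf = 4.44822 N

10.19 kgf

4.620 lbf × 4.44822 = 20.5508 N
0.04354 kN × 1000 = 43.54 N
35.87 N (already N)
Sum: 20.5508 + 43.54 + 35.87 = 99.9608 N
In kgf: 99.9608 / 9.80665 = 10.1932 kgf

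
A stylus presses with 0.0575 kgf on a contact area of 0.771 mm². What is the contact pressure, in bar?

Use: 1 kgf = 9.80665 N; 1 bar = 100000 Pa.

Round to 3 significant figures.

7.31 bar

0.0575 kgf × 9.80665 = 0.563882 N
0.771 mm² × 10⁻⁶ = 7.71×10⁻⁷ m²
P = F / A = 0.563882 N / 7.71×10⁻⁷ m² = 731364 Pa
731364 Pa ÷ (100000 Pa/bar) = 7.31364 bar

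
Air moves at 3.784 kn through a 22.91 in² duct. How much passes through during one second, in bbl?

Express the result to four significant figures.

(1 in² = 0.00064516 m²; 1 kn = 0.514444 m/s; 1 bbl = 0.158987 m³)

3.784 kn × 0.514444 → 1.94666 m/s
22.91 in² × 0.00064516 → 0.0147806 m²
V = v × A × t = 1.94666 m/s × 0.0147806 m² × 1 s = 0.0287728 m³
0.0287728 m³ ÷ (0.158987 m³/bbl) = 0.180976 bbl

0.1810 bbl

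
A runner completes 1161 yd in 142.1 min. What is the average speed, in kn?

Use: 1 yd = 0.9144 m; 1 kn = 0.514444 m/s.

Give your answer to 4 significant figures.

0.2420 kn

1161 yd × 0.9144 → 1061.62 m
142.1 min × 60 → 8526 s
v = d / t = 1061.62 m / 8526 s = 0.124516 m/s
0.124516 m/s ÷ (0.514444 m/s/kn) = 0.24204 kn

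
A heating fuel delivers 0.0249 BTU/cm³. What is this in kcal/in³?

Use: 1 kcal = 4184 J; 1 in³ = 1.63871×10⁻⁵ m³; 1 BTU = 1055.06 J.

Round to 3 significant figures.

0.103 kcal/in³

0.0249 BTU/cm³ × 1055.06 J/BTU ÷ 10⁻⁶ m³/cm³ = 2.6271×10⁷ J/m³
2.6271×10⁷ J/m³ ÷ 4184 J/kcal × 1.63871×10⁻⁵ m³/in³ = 0.102893 kcal/in³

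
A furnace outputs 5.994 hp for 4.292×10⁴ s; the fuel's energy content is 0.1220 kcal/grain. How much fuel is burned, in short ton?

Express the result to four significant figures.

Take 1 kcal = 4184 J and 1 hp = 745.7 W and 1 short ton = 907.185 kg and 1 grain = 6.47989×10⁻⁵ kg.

5.994 hp → 4469.73 W
E = P × t = 4469.73 × 42920 = 1.91841×10⁸ J
0.1220 kcal/grain → 7.87742×10⁶ J/kg
m = E / e_s = 1.91841×10⁸ / 7.87742×10⁶ = 24.3533 kg
In short ton: 24.3533 / 907.185 = 0.0268449 short ton

0.02684 short ton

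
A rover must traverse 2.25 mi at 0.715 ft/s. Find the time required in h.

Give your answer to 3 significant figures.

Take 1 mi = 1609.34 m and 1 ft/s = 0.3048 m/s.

2.25 mi × 1609.34 → 3621.02 m
0.715 ft/s × 0.3048 → 0.217932 m/s
t = d / v = 3621.02 m / 0.217932 m/s = 16615.4 s
16615.4 s ÷ (3600 s/h) = 4.61539 h

4.62 h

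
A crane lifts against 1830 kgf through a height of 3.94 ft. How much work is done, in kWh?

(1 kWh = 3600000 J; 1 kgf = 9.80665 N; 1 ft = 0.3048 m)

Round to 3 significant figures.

1830 kgf × 9.80665 → 17946.2 N
3.94 ft × 0.3048 → 1.20091 m
W = F × d = 17946.2 N × 1.20091 m = 21551.8 J
21551.8 J ÷ (3600000 J/kWh) = 0.00598661 kWh

0.00599 kWh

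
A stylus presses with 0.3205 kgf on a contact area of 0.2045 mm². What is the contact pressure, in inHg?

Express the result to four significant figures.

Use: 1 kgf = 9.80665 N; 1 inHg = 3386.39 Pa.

4539 inHg

0.3205 kgf × 9.80665 → 3.14303 N
0.2045 mm² × 10⁻⁶ → 2.045×10⁻⁷ m²
P = F / A = 3.14303 N / 2.045×10⁻⁷ m² = 1.53693×10⁷ Pa
1.53693×10⁷ Pa ÷ (3386.39 Pa/inHg) = 4538.55 inHg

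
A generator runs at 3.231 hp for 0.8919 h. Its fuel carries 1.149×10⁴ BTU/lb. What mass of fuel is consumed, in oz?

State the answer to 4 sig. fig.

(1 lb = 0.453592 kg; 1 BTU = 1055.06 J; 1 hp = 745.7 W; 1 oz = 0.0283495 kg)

10.21 oz

3.231 hp → 2409.36 W
0.8919 h → 3210.84 s
E = P × t = 2409.36 × 3210.84 = 7.73607×10⁶ J
1.149×10⁴ BTU/lb → 2.67259×10⁷ J/kg
m = E / e_s = 7.73607×10⁶ / 2.67259×10⁷ = 0.28946 kg
In oz: 0.28946 / 0.0283495 = 10.2104 oz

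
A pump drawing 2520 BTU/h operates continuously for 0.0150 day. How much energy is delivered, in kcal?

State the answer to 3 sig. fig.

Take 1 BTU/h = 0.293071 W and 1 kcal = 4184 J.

229 kcal

2520 BTU/h × 0.293071 → 738.539 W
0.0150 day × 86400 → 1296 s
E = P × t = 738.539 W × 1296 s = 957147 J
957147 J ÷ (4184 J/kcal) = 228.764 kcal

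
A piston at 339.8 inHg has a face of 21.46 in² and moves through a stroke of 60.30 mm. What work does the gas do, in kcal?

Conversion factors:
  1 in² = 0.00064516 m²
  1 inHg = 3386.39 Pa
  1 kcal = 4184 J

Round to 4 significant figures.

339.8 inHg → 1.1507×10⁶ Pa
21.46 in² → 0.0138451 m²
F = P × A = 1.1507×10⁶ × 0.0138451 = 15931.6 N
60.30 mm → 0.0603 m
W = F × d = 15931.6 × 0.0603 = 960.675 J
In kcal: 960.675 / 4184 = 0.229607 kcal

0.2296 kcal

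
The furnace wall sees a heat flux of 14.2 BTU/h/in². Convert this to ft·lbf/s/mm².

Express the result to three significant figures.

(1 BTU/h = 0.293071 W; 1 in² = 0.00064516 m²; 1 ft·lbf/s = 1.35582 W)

14.2 BTU/h/in² × 0.293071 W/BTU/h ÷ 0.00064516 m²/in² = 6450.51 W/m²
6450.51 W/m² ÷ 1.35582 W/ft·lbf/s × 10⁻⁶ m²/mm² = 0.00475764 ft·lbf/s/mm²

0.00476 ft·lbf/s/mm²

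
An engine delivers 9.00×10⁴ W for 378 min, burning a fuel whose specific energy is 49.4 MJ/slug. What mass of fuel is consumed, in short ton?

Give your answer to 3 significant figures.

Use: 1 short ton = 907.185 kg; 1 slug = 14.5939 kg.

378 min → 22680 s
E = P × t = 90000 × 22680 = 2.0412×10⁹ J
49.4 MJ/slug → 3.38498×10⁶ J/kg
m = E / e_s = 2.0412×10⁹ / 3.38498×10⁶ = 603.017 kg
In short ton: 603.017 / 907.185 = 0.664712 short ton

0.665 short ton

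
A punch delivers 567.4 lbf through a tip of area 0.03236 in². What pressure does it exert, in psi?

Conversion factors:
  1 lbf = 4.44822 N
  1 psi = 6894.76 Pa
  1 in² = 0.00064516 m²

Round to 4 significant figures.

1.753×10⁴ psi

567.4 lbf × 4.44822 → 2523.92 N
0.03236 in² × 0.00064516 → 2.08774×10⁻⁵ m²
P = F / A = 2523.92 N / 2.08774×10⁻⁵ m² = 1.20892×10⁸ Pa
1.20892×10⁸ Pa ÷ (6894.76 Pa/psi) = 17533.9 psi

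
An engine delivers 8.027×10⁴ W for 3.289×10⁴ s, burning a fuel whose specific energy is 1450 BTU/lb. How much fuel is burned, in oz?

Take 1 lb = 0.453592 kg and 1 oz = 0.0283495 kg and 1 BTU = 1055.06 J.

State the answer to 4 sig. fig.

2.761×10⁴ oz

E = P × t = 80270 × 32890 = 2.64008×10⁹ J
1450 BTU/lb → 3.37272×10⁶ J/kg
m = E / e_s = 2.64008×10⁹ / 3.37272×10⁶ = 782.775 kg
In oz: 782.775 / 0.0283495 = 27611.6 oz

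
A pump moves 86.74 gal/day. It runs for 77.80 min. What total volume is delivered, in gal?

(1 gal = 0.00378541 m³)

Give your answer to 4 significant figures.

4.686 gal

86.74 gal/day → 3.80031×10⁻⁶ m³/s
77.80 min → 4668 s
V = Q × t = 3.80031×10⁻⁶ × 4668 = 0.0177398 m³
In gal: 0.0177398 / 0.00378541 = 4.68636 gal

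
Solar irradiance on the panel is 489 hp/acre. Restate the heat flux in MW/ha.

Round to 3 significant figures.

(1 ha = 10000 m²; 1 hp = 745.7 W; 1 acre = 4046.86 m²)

489 hp/acre × 745.7 W/hp ÷ 4046.86 m²/acre = 90.1062 W/m²
90.1062 W/m² ÷ 1000000 W/MW × 10000 m²/ha = 0.901062 MW/ha

0.901 MW/ha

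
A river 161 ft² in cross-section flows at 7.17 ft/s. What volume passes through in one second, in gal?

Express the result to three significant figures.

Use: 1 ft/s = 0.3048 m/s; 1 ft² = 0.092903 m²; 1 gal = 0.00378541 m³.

8640 gal

7.17 ft/s × 0.3048 → 2.18542 m/s
161 ft² × 0.092903 → 14.9574 m²
V = v × A × t = 2.18542 m/s × 14.9574 m² × 1 s = 32.6882 m³
32.6882 m³ ÷ (0.00378541 m³/gal) = 8635.31 gal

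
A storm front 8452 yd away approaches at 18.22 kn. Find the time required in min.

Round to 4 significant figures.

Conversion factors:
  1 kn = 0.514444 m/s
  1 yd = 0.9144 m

13.74 min

8452 yd × 0.9144 = 7728.51 m
18.22 kn × 0.514444 = 9.37317 m/s
t = d / v = 7728.51 m / 9.37317 m/s = 824.535 s
824.535 s ÷ (60 s/min) = 13.7422 min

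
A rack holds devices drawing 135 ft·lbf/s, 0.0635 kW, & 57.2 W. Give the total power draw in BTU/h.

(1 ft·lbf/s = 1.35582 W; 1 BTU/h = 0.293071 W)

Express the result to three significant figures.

135 ft·lbf/s × 1.35582 → 183.036 W
0.0635 kW × 1000 → 63.5 W
57.2 W (already W)
Total: 183.036 + 63.5 + 57.2 = 303.736 W
In BTU/h: 303.736 / 0.293071 = 1036.39 BTU/h

1040 BTU/h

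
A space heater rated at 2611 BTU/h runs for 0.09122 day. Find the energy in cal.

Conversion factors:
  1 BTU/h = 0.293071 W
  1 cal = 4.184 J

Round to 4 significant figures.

1.441×10⁶ cal

2611 BTU/h × 0.293071 = 765.208 W
0.09122 day × 86400 = 7881.41 s
E = P × t = 765.208 W × 7881.41 s = 6.03092×10⁶ J
6.03092×10⁶ J ÷ (4.184 J/cal) = 1.44142×10⁶ cal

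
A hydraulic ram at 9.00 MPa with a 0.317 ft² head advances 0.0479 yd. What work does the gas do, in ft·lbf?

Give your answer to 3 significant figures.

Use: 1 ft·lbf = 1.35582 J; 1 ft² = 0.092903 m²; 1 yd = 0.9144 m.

8560 ft·lbf

9.00 MPa → 9×10⁶ Pa
0.317 ft² → 0.0294503 m²
F = P × A = 9×10⁶ × 0.0294503 = 265053 N
0.0479 yd → 0.0437998 m
W = F × d = 265053 × 0.0437998 = 11609.3 J
In ft·lbf: 11609.3 / 1.35582 = 8562.57 ft·lbf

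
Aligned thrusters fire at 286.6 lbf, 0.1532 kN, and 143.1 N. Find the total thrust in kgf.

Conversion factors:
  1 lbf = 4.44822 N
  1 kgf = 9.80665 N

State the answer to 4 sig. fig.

286.6 lbf × 4.44822 = 1274.86 N
0.1532 kN × 1000 = 153.2 N
143.1 N (already N)
Combined: 1274.86 + 153.2 + 143.1 = 1571.16 N
In kgf: 1571.16 / 9.80665 = 160.214 kgf

160.2 kgf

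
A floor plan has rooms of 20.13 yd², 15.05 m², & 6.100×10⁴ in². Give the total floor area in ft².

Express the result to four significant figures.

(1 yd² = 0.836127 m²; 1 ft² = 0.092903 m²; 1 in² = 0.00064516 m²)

766.8 ft²

20.13 yd² × 0.836127 → 16.8312 m²
15.05 m² (already m²)
6.100×10⁴ in² × 0.00064516 → 39.3548 m²
Combined: 16.8312 + 15.05 + 39.3548 = 71.236 m²
In ft²: 71.236 / 0.092903 = 766.778 ft²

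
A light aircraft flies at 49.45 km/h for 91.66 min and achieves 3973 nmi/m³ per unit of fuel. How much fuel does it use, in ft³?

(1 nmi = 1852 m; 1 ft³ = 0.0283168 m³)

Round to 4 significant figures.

49.45 km/h → 13.7361 m/s
91.66 min → 5499.6 s
d = v × t = 13.7361 × 5499.6 = 75543.1 m
3973 nmi/m³ → 7.358×10⁶ m/m³
V = d / (distance per unit fuel) = 75543.1 / 7.358×10⁶ = 0.0102668 m³
In ft³: 0.0102668 / 0.0283168 = 0.362569 ft³

0.3626 ft³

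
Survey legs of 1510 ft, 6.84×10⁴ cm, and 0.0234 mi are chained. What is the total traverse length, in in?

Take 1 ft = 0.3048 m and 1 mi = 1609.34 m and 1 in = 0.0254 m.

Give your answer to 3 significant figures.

4.65×10⁴ in

1510 ft × 0.3048 → 460.248 m
6.84×10⁴ cm × 0.01 → 684 m
0.0234 mi × 1609.34 → 37.6586 m
Sum: 460.248 + 684 + 37.6586 = 1181.91 m
In in: 1181.91 / 0.0254 = 46531.9 in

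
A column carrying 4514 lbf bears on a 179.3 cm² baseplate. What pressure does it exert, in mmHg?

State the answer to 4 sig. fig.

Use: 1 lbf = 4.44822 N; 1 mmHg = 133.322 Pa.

8400 mmHg

4514 lbf × 4.44822 → 20079.3 N
179.3 cm² × 0.0001 → 0.01793 m²
P = F / A = 20079.3 N / 0.01793 m² = 1.11987×10⁶ Pa
1.11987×10⁶ Pa ÷ (133.322 Pa/mmHg) = 8399.74 mmHg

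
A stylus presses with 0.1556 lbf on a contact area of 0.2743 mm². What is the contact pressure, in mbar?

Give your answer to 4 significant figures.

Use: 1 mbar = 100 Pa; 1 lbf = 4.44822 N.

2.523×10⁴ mbar

0.1556 lbf × 4.44822 → 0.692143 N
0.2743 mm² × 10⁻⁶ → 2.743×10⁻⁷ m²
P = F / A = 0.692143 N / 2.743×10⁻⁷ m² = 2.52331×10⁶ Pa
2.52331×10⁶ Pa ÷ (100 Pa/mbar) = 25233.1 mbar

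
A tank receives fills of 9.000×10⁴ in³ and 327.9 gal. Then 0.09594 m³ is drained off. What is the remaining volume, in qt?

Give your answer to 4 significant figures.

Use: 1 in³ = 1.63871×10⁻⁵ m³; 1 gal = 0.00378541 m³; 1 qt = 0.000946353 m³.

2769 qt

9.000×10⁴ in³ × 1.63871×10⁻⁵ → 1.47484 m³
327.9 gal × 0.00378541 → 1.24124 m³
0.09594 m³ (already m³)
Sum: 1.47484 + 1.24124 − 0.09594 = 2.62014 m³
In qt: 2.62014 / 0.000946353 = 2768.67 qt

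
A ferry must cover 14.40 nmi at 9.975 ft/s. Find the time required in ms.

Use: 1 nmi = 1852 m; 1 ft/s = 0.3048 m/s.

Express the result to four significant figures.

14.40 nmi × 1852 → 26668.8 m
9.975 ft/s × 0.3048 → 3.04038 m/s
t = d / v = 26668.8 m / 3.04038 m/s = 8771.54 s
8771.54 s ÷ (0.001 s/ms) = 8.77154×10⁶ ms

8.772×10⁶ ms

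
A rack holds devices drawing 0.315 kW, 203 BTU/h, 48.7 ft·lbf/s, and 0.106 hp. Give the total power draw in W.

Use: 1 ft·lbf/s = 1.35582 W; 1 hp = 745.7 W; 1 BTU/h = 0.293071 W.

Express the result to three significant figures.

520 W

0.315 kW × 1000 = 315 W
203 BTU/h × 0.293071 = 59.4934 W
48.7 ft·lbf/s × 1.35582 = 66.0284 W
0.106 hp × 745.7 = 79.0442 W
Total: 315 + 59.4934 + 66.0284 + 79.0442 = 519.566 W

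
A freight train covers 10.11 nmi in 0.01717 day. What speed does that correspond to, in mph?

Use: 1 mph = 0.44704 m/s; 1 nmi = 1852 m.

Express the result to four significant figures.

28.23 mph

10.11 nmi × 1852 = 18723.7 m
0.01717 day × 86400 = 1483.49 s
v = d / t = 18723.7 m / 1483.49 s = 12.6214 m/s
12.6214 m/s ÷ (0.44704 m/s/mph) = 28.2333 mph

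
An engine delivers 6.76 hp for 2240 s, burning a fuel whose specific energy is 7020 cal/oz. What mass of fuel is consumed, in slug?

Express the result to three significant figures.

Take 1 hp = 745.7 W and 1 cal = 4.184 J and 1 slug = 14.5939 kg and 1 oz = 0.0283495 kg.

6.76 hp → 5040.93 W
E = P × t = 5040.93 × 2240 = 1.12917×10⁷ J
7020 cal/oz → 1.03606×10⁶ J/kg
m = E / e_s = 1.12917×10⁷ / 1.03606×10⁶ = 10.8987 kg
In slug: 10.8987 / 14.5939 = 0.746798 slug

0.747 slug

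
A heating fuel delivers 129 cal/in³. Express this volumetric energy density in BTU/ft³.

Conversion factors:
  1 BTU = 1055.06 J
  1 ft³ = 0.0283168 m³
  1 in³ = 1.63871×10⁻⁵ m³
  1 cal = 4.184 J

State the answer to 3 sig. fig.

129 cal/in³ × 4.184 J/cal ÷ 1.63871×10⁻⁵ m³/in³ = 3.29366×10⁷ J/m³
3.29366×10⁷ J/m³ ÷ 1055.06 J/BTU × 0.0283168 m³/ft³ = 883.987 BTU/ft³

884 BTU/ft³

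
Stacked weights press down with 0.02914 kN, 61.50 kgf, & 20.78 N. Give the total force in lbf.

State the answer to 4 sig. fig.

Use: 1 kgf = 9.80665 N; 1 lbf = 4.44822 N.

0.02914 kN × 1000 → 29.14 N
61.50 kgf × 9.80665 → 603.109 N
20.78 N (already N)
Combined: 29.14 + 603.109 + 20.78 = 653.029 N
In lbf: 653.029 / 4.44822 = 146.807 lbf

146.8 lbf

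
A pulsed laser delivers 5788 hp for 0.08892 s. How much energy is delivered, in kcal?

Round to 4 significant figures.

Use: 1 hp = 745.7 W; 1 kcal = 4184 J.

91.73 kcal

5788 hp × 745.7 → 4.31611×10⁶ W
E = P × t = 4.31611×10⁶ W × 0.08892 s = 383789 J
383789 J ÷ (4184 J/kcal) = 91.7278 kcal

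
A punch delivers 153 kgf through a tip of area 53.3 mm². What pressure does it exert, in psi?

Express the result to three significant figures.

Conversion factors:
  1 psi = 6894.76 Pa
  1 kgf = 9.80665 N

153 kgf × 9.80665 → 1500.42 N
53.3 mm² × 10⁻⁶ → 5.33×10⁻⁵ m²
P = F / A = 1500.42 N / 5.33×10⁻⁵ m² = 2.81505×10⁷ Pa
2.81505×10⁷ Pa ÷ (6894.76 Pa/psi) = 4082.88 psi

4080 psi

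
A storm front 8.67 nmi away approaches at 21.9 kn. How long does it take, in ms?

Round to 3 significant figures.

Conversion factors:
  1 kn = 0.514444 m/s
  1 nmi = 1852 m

1.43×10⁶ ms

8.67 nmi × 1852 → 16056.8 m
21.9 kn × 0.514444 → 11.2663 m/s
t = d / v = 16056.8 m / 11.2663 m/s = 1425.21 s
1425.21 s ÷ (0.001 s/ms) = 1.42521×10⁶ ms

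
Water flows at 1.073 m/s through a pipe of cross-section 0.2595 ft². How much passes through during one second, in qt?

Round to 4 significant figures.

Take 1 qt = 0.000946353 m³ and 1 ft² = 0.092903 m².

0.2595 ft² × 0.092903 = 0.0241083 m²
V = v × A × t = 1.073 m/s × 0.0241083 m² × 1 s = 0.0258682 m³
0.0258682 m³ ÷ (0.000946353 m³/qt) = 27.3346 qt

27.33 qt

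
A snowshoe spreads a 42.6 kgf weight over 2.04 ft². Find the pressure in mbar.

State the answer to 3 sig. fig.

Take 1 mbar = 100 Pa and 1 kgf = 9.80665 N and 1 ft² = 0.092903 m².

22.0 mbar

42.6 kgf × 9.80665 = 417.763 N
2.04 ft² × 0.092903 = 0.189522 m²
P = F / A = 417.763 N / 0.189522 m² = 2204.3 Pa
2204.3 Pa ÷ (100 Pa/mbar) = 22.043 mbar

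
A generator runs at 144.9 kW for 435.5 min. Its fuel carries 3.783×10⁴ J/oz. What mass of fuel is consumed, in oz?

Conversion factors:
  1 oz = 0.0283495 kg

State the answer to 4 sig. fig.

1.001×10⁵ oz

144.9 kW → 144900 W
435.5 min → 26130 s
E = P × t = 144900 × 26130 = 3.78624×10⁹ J
3.783×10⁴ J/oz → 1.33442×10⁶ J/kg
m = E / e_s = 3.78624×10⁹ / 1.33442×10⁶ = 2837.37 kg
In oz: 2837.37 / 0.0283495 = 100085 oz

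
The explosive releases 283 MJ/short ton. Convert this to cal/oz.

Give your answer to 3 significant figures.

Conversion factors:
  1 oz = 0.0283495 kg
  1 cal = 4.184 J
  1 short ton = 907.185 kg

283 MJ/short ton × 1000000 J/MJ ÷ 907.185 kg/short ton = 311954 J/kg
311954 J/kg ÷ 4.184 J/cal × 0.0283495 kg/oz = 2113.7 cal/oz

2110 cal/oz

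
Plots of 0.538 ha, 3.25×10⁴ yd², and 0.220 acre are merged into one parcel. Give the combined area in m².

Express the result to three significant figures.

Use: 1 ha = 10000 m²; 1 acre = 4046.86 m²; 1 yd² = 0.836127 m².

0.538 ha × 10000 = 5380 m²
3.25×10⁴ yd² × 0.836127 = 27174.1 m²
0.220 acre × 4046.86 = 890.309 m²
Total: 5380 + 27174.1 + 890.309 = 33444.4 m²

3.34×10⁴ m²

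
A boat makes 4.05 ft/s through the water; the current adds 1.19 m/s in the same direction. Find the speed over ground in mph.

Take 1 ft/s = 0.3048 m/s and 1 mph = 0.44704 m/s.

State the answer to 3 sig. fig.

4.05 ft/s × 0.3048 = 1.23444 m/s
1.19 m/s (already m/s)
Total: 1.23444 + 1.19 = 2.42444 m/s
In mph: 2.42444 / 0.44704 = 5.42332 mph

5.42 mph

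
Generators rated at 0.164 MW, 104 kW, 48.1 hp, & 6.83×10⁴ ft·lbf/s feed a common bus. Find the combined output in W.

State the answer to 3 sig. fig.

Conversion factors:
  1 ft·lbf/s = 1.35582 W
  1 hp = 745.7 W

0.164 MW × 1000000 = 164000 W
104 kW × 1000 = 104000 W
48.1 hp × 745.7 = 35868.2 W
6.83×10⁴ ft·lbf/s × 1.35582 = 92602.5 W
Combined: 164000 + 104000 + 35868.2 + 92602.5 = 396471 W

3.96×10⁵ W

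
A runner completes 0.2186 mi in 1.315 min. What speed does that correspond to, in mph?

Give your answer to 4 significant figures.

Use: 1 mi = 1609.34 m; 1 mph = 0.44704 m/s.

0.2186 mi × 1609.34 = 351.802 m
1.315 min × 60 = 78.9 s
v = d / t = 351.802 m / 78.9 s = 4.45883 m/s
4.45883 m/s ÷ (0.44704 m/s/mph) = 9.97412 mph

9.974 mph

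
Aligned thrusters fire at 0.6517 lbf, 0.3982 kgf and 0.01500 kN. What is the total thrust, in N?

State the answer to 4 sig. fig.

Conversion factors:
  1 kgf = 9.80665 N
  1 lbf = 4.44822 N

0.6517 lbf × 4.44822 → 2.8989 N
0.3982 kgf × 9.80665 → 3.90501 N
0.01500 kN × 1000 → 15 N
Total: 2.8989 + 3.90501 + 15 = 21.8039 N

21.80 N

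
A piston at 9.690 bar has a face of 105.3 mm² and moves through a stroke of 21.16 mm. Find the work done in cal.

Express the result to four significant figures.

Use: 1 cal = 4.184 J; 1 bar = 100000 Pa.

9.690 bar → 969000 Pa
105.3 mm² → 1.053×10⁻⁴ m²
F = P × A = 969000 × 1.053×10⁻⁴ = 102.036 N
21.16 mm → 0.02116 m
W = F × d = 102.036 × 0.02116 = 2.15908 J
In cal: 2.15908 / 4.184 = 0.516033 cal

0.5160 cal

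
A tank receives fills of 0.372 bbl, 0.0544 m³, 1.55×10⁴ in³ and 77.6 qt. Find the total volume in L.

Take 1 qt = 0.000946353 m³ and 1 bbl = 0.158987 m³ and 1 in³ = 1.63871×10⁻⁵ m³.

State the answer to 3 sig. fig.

0.372 bbl × 0.158987 = 0.0591432 m³
0.0544 m³ (already m³)
1.55×10⁴ in³ × 1.63871×10⁻⁵ = 0.254 m³
77.6 qt × 0.000946353 = 0.073437 m³
Total: 0.0591432 + 0.0544 + 0.254 + 0.073437 = 0.44098 m³
In L: 0.44098 / 0.001 = 440.98 L

441 L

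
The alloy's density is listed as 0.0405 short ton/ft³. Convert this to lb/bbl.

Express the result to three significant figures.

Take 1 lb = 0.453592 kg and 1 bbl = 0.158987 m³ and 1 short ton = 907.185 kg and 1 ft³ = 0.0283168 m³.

0.0405 short ton/ft³ × 907.185 kg/short ton ÷ 0.0283168 m³/ft³ = 1297.5 kg/m³
1297.5 kg/m³ ÷ 0.453592 kg/lb × 0.158987 m³/bbl = 454.782 lb/bbl

455 lb/bbl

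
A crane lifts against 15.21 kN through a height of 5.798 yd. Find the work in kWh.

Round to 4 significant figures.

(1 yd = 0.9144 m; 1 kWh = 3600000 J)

15.21 kN × 1000 → 15210 N
5.798 yd × 0.9144 → 5.30169 m
W = F × d = 15210 N × 5.30169 m = 80638.7 J
80638.7 J ÷ (3600000 J/kWh) = 0.0223996 kWh

0.02240 kWh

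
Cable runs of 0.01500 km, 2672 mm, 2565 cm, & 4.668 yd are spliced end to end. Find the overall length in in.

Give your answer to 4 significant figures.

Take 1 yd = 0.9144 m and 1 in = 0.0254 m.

1874 in

0.01500 km × 1000 → 15 m
2672 mm × 0.001 → 2.672 m
2565 cm × 0.01 → 25.65 m
4.668 yd × 0.9144 → 4.26842 m
Total: 15 + 2.672 + 25.65 + 4.26842 = 47.5904 m
In in: 47.5904 / 0.0254 = 1873.64 in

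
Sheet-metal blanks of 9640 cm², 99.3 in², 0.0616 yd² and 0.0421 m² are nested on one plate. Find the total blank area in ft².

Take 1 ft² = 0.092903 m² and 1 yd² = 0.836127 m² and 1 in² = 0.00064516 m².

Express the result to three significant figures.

12.1 ft²

9640 cm² × 0.0001 = 0.964 m²
99.3 in² × 0.00064516 = 0.0640644 m²
0.0616 yd² × 0.836127 = 0.0515054 m²
0.0421 m² (already m²)
Total: 0.964 + 0.0640644 + 0.0515054 + 0.0421 = 1.12167 m²
In ft²: 1.12167 / 0.092903 = 12.0736 ft²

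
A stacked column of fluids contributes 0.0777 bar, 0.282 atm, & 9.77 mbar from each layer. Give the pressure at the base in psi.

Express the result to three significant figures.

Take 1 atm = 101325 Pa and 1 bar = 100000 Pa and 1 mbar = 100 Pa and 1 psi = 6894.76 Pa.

0.0777 bar × 100000 → 7770 Pa
0.282 atm × 101325 → 28573.6 Pa
9.77 mbar × 100 → 977 Pa
Combined: 7770 + 28573.6 + 977 = 37320.6 Pa
In psi: 37320.6 / 6894.76 = 5.41289 psi

5.41 psi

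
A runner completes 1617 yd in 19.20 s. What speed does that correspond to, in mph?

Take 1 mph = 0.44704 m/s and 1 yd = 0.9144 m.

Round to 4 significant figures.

172.3 mph

1617 yd × 0.9144 → 1478.58 m
v = d / t = 1478.58 m / 19.2 s = 77.0094 m/s
77.0094 m/s ÷ (0.44704 m/s/mph) = 172.265 mph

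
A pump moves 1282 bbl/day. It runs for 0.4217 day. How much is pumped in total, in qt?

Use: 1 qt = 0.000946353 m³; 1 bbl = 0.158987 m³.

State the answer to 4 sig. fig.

9.082×10⁴ qt

1282 bbl/day → 0.00235904 m³/s
0.4217 day → 36434.9 s
V = Q × t = 0.00235904 × 36434.9 = 85.9514 m³
In qt: 85.9514 / 0.000946353 = 90823.8 qt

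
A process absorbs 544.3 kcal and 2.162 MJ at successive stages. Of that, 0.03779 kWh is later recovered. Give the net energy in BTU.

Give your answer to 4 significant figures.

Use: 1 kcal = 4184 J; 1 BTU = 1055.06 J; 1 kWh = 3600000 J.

544.3 kcal × 4184 = 2.27735×10⁶ J
2.162 MJ × 1000000 = 2.162×10⁶ J
0.03779 kWh × 3600000 = 136044 J
Sum: 2.27735×10⁶ + 2.162×10⁶ − 136044 = 4.30331×10⁶ J
In BTU: 4.30331×10⁶ / 1055.06 = 4078.73 BTU

4079 BTU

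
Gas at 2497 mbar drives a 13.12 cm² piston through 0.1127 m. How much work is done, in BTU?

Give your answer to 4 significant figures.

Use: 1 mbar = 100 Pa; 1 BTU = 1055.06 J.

2497 mbar → 249700 Pa
13.12 cm² → 0.001312 m²
F = P × A = 249700 × 0.001312 = 327.606 N
W = F × d = 327.606 × 0.1127 = 36.9212 J
In BTU: 36.9212 / 1055.06 = 0.0349944 BTU

0.03499 BTU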